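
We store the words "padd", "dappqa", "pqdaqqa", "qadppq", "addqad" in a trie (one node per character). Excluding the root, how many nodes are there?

Trace insertions, counting only characters that open a new branch:
  "padd" → 4 new (p, a, d, d)
  "dappqa" → 6 new (d, a, p, p, q, a)
  "pqdaqqa" → prefix "p" already present; 6 new (q, d, a, q, q, a)
  "qadppq" → 6 new (q, a, d, p, p, q)
  "addqad" → 6 new (a, d, d, q, a, d)
Total nodes = 4 + 6 + 6 + 6 + 6 = 28

28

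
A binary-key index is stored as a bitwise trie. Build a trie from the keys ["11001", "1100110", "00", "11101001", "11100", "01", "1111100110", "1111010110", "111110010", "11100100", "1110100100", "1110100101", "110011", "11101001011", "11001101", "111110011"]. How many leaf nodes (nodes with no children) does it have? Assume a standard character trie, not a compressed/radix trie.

Leaves are exactly the stored words that no other stored word extends.
Those words: "00", "01", "11001101", "11100100", "1110100100", "11101001011", "1111010110", "111110010", "1111100110"
Leaf count: 9

9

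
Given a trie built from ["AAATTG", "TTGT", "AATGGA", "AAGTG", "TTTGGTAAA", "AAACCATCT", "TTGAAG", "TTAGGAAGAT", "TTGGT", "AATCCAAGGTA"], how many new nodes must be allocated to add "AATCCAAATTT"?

4

Walking "AATCCAAATTT" from the root, the first 7 characters ("AATCCAA") follow existing edges; "A" is the first miss.
So 11 − 7 = 4 new nodes.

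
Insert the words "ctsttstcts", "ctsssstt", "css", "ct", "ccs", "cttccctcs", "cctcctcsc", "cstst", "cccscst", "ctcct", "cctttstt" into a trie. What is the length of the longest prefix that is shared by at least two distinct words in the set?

Look for the deepest trie node that still has at least two words in its subtree.
"cctcctcsc" and "cctttstt" agree on "cct" (3 characters) before diverging; nothing deeper is shared.
Longest shared-prefix length: 3

3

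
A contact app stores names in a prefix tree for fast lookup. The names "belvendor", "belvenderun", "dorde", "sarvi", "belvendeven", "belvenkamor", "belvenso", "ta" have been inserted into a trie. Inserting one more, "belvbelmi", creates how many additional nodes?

The longest prefix of "belvbelmi" already in the trie is "belv" (length 4).
Each of the 5 remaining characters creates one node.

5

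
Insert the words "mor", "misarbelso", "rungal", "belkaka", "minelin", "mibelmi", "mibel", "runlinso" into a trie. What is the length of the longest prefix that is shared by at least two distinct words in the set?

Equivalently: take the maximum, over all pairs, of their longest common prefix length.
e.g. "mibel" and "mibelmi" share the prefix "mibel" of length 5; no pair shares a longer one.
Longest shared-prefix length: 5

5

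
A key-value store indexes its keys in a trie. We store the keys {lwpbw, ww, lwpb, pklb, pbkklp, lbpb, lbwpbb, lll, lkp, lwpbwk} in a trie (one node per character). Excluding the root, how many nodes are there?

For each word, the new-node count is its length minus the longest prefix already in the trie:
  "lwpbw" → 5 new (l, w, p, b, w)
  "ww" → 2 new (w, w)
  "lwpb" → prefix "lwpb" already present; 0 new (none)
  "pklb" → 4 new (p, k, l, b)
  "pbkklp" → prefix "p" already present; 5 new (b, k, k, l, p)
  "lbpb" → prefix "l" already present; 3 new (b, p, b)
  "lbwpbb" → prefix "lb" already present; 4 new (w, p, b, b)
  "lll" → prefix "l" already present; 2 new (l, l)
  "lkp" → prefix "l" already present; 2 new (k, p)
  "lwpbwk" → prefix "lwpbw" already present; 1 new (k)
Total nodes = 5 + 2 + 0 + 4 + 5 + 3 + 4 + 2 + 2 + 1 = 28

28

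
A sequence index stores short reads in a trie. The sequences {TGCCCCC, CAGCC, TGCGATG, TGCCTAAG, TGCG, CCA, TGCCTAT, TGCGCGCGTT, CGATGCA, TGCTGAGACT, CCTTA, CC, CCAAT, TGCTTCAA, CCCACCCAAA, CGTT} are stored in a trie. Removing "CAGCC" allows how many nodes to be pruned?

Walk "CAGCC" from the leaf back toward the root, removing each node that no remaining word uses.
The suffix "AGCC" (4 nodes) is used only by "CAGCC"; the node for "C" still has the child "C", so pruning stops there.
Nodes removed: 4

4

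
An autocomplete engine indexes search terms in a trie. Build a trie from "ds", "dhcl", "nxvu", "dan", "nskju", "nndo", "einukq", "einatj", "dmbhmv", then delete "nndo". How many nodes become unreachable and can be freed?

3

A node on "nndo"'s path can go only if nothing else ends at it or branches off below it.
The suffix "ndo" (3 nodes) is used only by "nndo"; the node for "n" still has the child "x", so pruning stops there.
Nodes removed: 3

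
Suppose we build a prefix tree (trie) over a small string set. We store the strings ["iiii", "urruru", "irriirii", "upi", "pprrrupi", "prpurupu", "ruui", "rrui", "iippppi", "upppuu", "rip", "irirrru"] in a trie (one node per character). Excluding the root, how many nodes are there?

For each word, the new-node count is its length minus the longest prefix already in the trie:
  "iiii" → 4 new (i, i, i, i)
  "urruru" → 6 new (u, r, r, u, r, u)
  "irriirii" → prefix "i" already present; 7 new (r, r, i, i, r, i, i)
  "upi" → prefix "u" already present; 2 new (p, i)
  "pprrrupi" → 8 new (p, p, r, r, r, u, p, i)
  "prpurupu" → prefix "p" already present; 7 new (r, p, u, r, u, p, u)
  "ruui" → 4 new (r, u, u, i)
  "rrui" → prefix "r" already present; 3 new (r, u, i)
  "iippppi" → prefix "ii" already present; 5 new (p, p, p, p, i)
  "upppuu" → prefix "up" already present; 4 new (p, p, u, u)
  "rip" → prefix "r" already present; 2 new (i, p)
  "irirrru" → prefix "ir" already present; 5 new (i, r, r, r, u)
Total nodes = 4 + 6 + 7 + 2 + 8 + 7 + 4 + 3 + 5 + 4 + 2 + 5 = 57

57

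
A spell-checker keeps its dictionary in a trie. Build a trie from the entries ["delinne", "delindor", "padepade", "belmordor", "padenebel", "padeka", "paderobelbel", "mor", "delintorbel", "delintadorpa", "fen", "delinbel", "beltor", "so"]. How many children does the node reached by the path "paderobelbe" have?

Follow the path "paderobelbe" to its node, then look at its outgoing edges.
Distinct next characters after "paderobelbe": l.
That node has 1 child edge.

1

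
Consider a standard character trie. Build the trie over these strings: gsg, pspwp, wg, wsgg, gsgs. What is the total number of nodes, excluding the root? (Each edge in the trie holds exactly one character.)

For each word, the new-node count is its length minus the longest prefix already in the trie:
  "gsg" → 3 new (g, s, g)
  "pspwp" → 5 new (p, s, p, w, p)
  "wg" → 2 new (w, g)
  "wsgg" → prefix "w" already present; 3 new (s, g, g)
  "gsgs" → prefix "gsg" already present; 1 new (s)
Total nodes = 3 + 5 + 2 + 3 + 1 = 14

14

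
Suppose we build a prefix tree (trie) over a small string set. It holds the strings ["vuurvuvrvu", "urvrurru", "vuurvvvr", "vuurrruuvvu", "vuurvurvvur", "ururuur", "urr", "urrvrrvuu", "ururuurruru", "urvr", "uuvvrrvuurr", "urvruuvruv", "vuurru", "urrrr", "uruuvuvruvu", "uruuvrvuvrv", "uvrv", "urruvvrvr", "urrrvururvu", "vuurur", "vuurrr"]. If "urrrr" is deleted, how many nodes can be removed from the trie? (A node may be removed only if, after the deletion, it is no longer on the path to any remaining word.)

A node on "urrrr"'s path can go only if nothing else ends at it or branches off below it.
The suffix "r" (1 node) is used only by "urrrr"; the node for "urrr" still has the child "v", so pruning stops there.
Nodes removed: 1

1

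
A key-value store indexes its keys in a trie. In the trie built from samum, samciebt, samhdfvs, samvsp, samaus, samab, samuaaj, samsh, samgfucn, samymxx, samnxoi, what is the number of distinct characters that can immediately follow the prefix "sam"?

Walk "sam" from the root, arriving at one node.
Distinct next characters after "sam": a, c, g, h, n, s, u, v, y.
That node has 9 child edges.

9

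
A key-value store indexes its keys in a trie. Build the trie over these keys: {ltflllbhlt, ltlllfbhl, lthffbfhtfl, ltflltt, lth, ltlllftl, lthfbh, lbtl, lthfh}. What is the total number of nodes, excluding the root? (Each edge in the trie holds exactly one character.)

36

Trie structure (* marks end of a word):
(root)
└─ l
   ├─ b
   │  └─ t
   │     └─ l *
   └─ t
      ├─ f
      │  └─ l
      │     └─ l
      │        ├─ l
      │        │  └─ b
      │        │     └─ h
      │        │        └─ l
      │        │           └─ t *
      │        └─ t
      │           └─ t *
      ├─ h *
      │  └─ f
      │     ├─ b
      │     │  └─ h *
      │     ├─ f
      │     │  └─ b
      │     │     └─ f
      │     │        └─ h
      │     │           └─ t
      │     │              └─ f
      │     │                 └─ l *
      │     └─ h *
      └─ l
         └─ l
            └─ l
               └─ f
                  ├─ b
                  │  └─ h
                  │     └─ l *
                  └─ t
                     └─ l *
Counting every labelled node above: 36.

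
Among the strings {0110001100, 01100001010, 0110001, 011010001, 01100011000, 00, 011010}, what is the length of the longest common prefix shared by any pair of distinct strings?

The deepest shared node is where two words last agree before diverging.
"0110001100" and "01100011000" agree on "0110001100" (10 characters) before diverging; nothing deeper is shared.
Longest shared-prefix length: 10

10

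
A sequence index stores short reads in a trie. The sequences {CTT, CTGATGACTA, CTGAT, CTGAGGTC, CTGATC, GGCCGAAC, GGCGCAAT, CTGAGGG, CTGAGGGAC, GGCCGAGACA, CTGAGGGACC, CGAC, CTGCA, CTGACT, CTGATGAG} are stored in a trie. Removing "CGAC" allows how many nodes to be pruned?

3

Walk "CGAC" from the leaf back toward the root, removing each node that no remaining word uses.
The suffix "GAC" (3 nodes) is used only by "CGAC"; the node for "C" still has the child "T", so pruning stops there.
Nodes removed: 3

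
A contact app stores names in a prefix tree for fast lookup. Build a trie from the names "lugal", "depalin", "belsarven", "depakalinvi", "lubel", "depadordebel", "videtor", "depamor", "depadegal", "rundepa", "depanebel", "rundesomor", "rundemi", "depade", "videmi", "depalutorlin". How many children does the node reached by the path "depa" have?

Follow the path "depa" to its node, then look at its outgoing edges.
Characters that immediately follow "depa" among the stored strings: {d, k, l, m, n}.
That node has 5 child edges.

5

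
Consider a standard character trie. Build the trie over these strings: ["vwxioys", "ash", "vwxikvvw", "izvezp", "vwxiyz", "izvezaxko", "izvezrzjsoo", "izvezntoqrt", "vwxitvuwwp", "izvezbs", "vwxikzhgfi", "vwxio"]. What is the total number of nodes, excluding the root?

51

Count nodes per top-level branch (shared prefixes stored once):
  'a'-branch (ash): 3 nodes
  'i'-branch (izvezaxko, izvezbs, izvezntoqrt, izvezp, izvezrzjsoo): 24 nodes
  'v'-branch (vwxikvvw, vwxikzhgfi, vwxio, vwxioys, vwxitvuwwp, vwxiyz): 24 nodes
Sum: 51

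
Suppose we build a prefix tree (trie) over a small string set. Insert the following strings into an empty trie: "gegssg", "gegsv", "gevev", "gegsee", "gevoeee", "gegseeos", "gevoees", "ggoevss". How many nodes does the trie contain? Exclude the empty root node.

Trie structure (* marks end of a word):
(root)
└─ g
   ├─ e
   │  ├─ g
   │  │  └─ s
   │  │     ├─ e
   │  │     │  └─ e *
   │  │     │     └─ o
   │  │     │        └─ s *
   │  │     ├─ s
   │  │     │  └─ g *
   │  │     └─ v *
   │  └─ v
   │     ├─ e
   │     │  └─ v *
   │     └─ o
   │        └─ e
   │           └─ e
   │              ├─ e *
   │              └─ s *
   └─ g
      └─ o
         └─ e
            └─ v
               └─ s
                  └─ s *
Counting every labelled node above: 25.

25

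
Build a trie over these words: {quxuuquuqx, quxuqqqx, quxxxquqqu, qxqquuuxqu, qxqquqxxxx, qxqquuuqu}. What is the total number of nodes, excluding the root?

Insert word by word; a character creates a node only if that edge doesn't already exist:
  "quxuuquuqx" → 10 new (q, u, x, u, u, q, u, u, q, x)
  "quxuqqqx" → prefix "quxu" already present; 4 new (q, q, q, x)
  "quxxxquqqu" → prefix "qux" already present; 7 new (x, x, q, u, q, q, u)
  "qxqquuuxqu" → prefix "q" already present; 9 new (x, q, q, u, u, u, x, q, u)
  "qxqquqxxxx" → prefix "qxqqu" already present; 5 new (q, x, x, x, x)
  "qxqquuuqu" → prefix "qxqquuu" already present; 2 new (q, u)
Total nodes = 10 + 4 + 7 + 9 + 5 + 2 = 37

37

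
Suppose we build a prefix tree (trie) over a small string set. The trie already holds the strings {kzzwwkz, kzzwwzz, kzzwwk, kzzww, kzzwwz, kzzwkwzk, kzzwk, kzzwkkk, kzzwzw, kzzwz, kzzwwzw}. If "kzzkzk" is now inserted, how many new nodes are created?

3

"kzz" is already a path in the trie; the remaining "kzk" must be added.
New nodes needed: |"kzzkzk"| − 3 = 6 − 3 = 3.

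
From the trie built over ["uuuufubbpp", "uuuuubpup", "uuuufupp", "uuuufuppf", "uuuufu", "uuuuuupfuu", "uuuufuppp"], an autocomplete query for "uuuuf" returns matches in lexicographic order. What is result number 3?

Words with prefix "uuuuf", in lexicographic order: "uuuufu", "uuuufubbpp", "uuuufupp", "uuuufuppf", "uuuufuppp"
The 3rd is uuuufupp.

uuuufupp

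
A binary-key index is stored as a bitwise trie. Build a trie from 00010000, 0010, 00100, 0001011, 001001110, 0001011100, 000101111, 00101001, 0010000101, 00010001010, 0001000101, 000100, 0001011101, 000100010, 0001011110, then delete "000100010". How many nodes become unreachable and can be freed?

0

A node on "000100010"'s path can go only if nothing else ends at it or branches off below it.
Every node on "000100010" is still needed (e.g. by "00010001010"), so nothing is freed.
Nodes removed: 0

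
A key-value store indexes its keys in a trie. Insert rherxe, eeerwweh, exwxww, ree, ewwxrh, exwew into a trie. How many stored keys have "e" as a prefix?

Walk to "e"; the words in its subtree are exactly those with that prefix.
Matches: "eeerwweh", "ewwxrh", "exwew", "exwxww"
Count: 4

4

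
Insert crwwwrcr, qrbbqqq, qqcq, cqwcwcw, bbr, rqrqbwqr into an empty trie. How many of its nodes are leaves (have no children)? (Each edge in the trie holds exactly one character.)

Leaves are exactly the stored words that no other stored word extends.
Those words: "bbr", "cqwcwcw", "crwwwrcr", "qqcq", "qrbbqqq", "rqrqbwqr"
Leaf count: 6

6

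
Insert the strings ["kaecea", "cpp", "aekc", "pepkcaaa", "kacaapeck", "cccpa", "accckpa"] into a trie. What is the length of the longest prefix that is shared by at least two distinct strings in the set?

2

The deepest shared node is where two words last agree before diverging.
"kacaapeck" and "kaecea" agree on "ka" (2 characters) before diverging; nothing deeper is shared.
Longest shared-prefix length: 2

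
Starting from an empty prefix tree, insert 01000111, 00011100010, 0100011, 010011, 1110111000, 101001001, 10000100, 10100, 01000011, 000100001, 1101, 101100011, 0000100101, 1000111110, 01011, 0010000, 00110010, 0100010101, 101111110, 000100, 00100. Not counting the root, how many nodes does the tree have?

Insert word by word; a character creates a node only if that edge doesn't already exist:
  "01000111" → 8 new (0, 1, 0, 0, 0, 1, 1, 1)
  "00011100010" → prefix "0" already present; 10 new (0, 0, 1, 1, 1, 0, 0, 0, 1, 0)
  "0100011" → prefix "0100011" already present; 0 new (none)
  "010011" → prefix "0100" already present; 2 new (1, 1)
  "1110111000" → 10 new (1, 1, 1, 0, 1, 1, 1, 0, 0, 0)
  "101001001" → prefix "1" already present; 8 new (0, 1, 0, 0, 1, 0, 0, 1)
  "10000100" → prefix "10" already present; 6 new (0, 0, 0, 1, 0, 0)
  "10100" → prefix "10100" already present; 0 new (none)
  "01000011" → prefix "01000" already present; 3 new (0, 1, 1)
  "000100001" → prefix "0001" already present; 5 new (0, 0, 0, 0, 1)
  "1101" → prefix "11" already present; 2 new (0, 1)
  "101100011" → prefix "101" already present; 6 new (1, 0, 0, 0, 1, 1)
  "0000100101" → prefix "000" already present; 7 new (0, 1, 0, 0, 1, 0, 1)
  "1000111110" → prefix "1000" already present; 6 new (1, 1, 1, 1, 1, 0)
  "01011" → prefix "010" already present; 2 new (1, 1)
  "0010000" → prefix "00" already present; 5 new (1, 0, 0, 0, 0)
  "00110010" → prefix "001" already present; 5 new (1, 0, 0, 1, 0)
  "0100010101" → prefix "010001" already present; 4 new (0, 1, 0, 1)
  "101111110" → prefix "1011" already present; 5 new (1, 1, 1, 1, 0)
  "000100" → prefix "000100" already present; 0 new (none)
  "00100" → prefix "00100" already present; 0 new (none)
Total nodes = 8 + 10 + 0 + 2 + 10 + 8 + 6 + 0 + 3 + 5 + 2 + 6 + 7 + 6 + 2 + 5 + 5 + 4 + 5 + 0 + 0 = 94

94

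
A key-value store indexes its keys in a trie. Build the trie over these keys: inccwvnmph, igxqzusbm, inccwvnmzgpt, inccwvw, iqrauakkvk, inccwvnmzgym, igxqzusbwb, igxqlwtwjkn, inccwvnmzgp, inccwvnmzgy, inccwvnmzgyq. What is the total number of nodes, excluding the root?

Trace insertions, counting only characters that open a new branch:
  "inccwvnmph" → 10 new (i, n, c, c, w, v, n, m, p, h)
  "igxqzusbm" → prefix "i" already present; 8 new (g, x, q, z, u, s, b, m)
  "inccwvnmzgpt" → prefix "inccwvnm" already present; 4 new (z, g, p, t)
  "inccwvw" → prefix "inccwv" already present; 1 new (w)
  "iqrauakkvk" → prefix "i" already present; 9 new (q, r, a, u, a, k, k, v, k)
  "inccwvnmzgym" → prefix "inccwvnmzg" already present; 2 new (y, m)
  "igxqzusbwb" → prefix "igxqzusb" already present; 2 new (w, b)
  "igxqlwtwjkn" → prefix "igxq" already present; 7 new (l, w, t, w, j, k, n)
  "inccwvnmzgp" → prefix "inccwvnmzgp" already present; 0 new (none)
  "inccwvnmzgy" → prefix "inccwvnmzgy" already present; 0 new (none)
  "inccwvnmzgyq" → prefix "inccwvnmzgy" already present; 1 new (q)
Total nodes = 10 + 8 + 4 + 1 + 9 + 2 + 2 + 7 + 0 + 0 + 1 = 44

44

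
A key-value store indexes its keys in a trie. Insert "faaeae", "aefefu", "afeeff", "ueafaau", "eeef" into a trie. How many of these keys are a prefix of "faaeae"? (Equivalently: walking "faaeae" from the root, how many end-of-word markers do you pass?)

Traverse "faaeae" character by character; count nodes along the way that are marked as word ends.
Prefixes of the query that are stored words: "faaeae"
Count: 1

1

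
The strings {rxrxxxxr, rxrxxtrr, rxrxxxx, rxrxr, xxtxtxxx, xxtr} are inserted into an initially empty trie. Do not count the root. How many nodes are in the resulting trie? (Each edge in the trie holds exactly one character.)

21

Insert word by word; a character creates a node only if that edge doesn't already exist:
  "rxrxxxxr" → 8 new (r, x, r, x, x, x, x, r)
  "rxrxxtrr" → prefix "rxrxx" already present; 3 new (t, r, r)
  "rxrxxxx" → prefix "rxrxxxx" already present; 0 new (none)
  "rxrxr" → prefix "rxrx" already present; 1 new (r)
  "xxtxtxxx" → 8 new (x, x, t, x, t, x, x, x)
  "xxtr" → prefix "xxt" already present; 1 new (r)
Total nodes = 8 + 3 + 0 + 1 + 8 + 1 = 21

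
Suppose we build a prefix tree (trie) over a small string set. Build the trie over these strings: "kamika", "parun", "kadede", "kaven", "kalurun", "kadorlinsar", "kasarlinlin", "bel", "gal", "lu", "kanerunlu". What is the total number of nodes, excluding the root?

Count nodes per top-level branch (shared prefixes stored once):
  'b'-branch (bel): 3 nodes
  'g'-branch (gal): 3 nodes
  'k'-branch (kadede, kadorlinsar, kalurun, kamika, kanerunlu, kasarlinlin, kaven): 42 nodes
  'l'-branch (lu): 2 nodes
  'p'-branch (parun): 5 nodes
Sum: 55

55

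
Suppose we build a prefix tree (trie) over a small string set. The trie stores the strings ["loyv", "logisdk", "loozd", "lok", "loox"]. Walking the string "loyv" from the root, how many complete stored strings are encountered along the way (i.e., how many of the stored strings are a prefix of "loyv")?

1

Traverse "loyv" character by character; count nodes along the way that are marked as word ends.
Prefixes of the query that are stored words: "loyv"
Count: 1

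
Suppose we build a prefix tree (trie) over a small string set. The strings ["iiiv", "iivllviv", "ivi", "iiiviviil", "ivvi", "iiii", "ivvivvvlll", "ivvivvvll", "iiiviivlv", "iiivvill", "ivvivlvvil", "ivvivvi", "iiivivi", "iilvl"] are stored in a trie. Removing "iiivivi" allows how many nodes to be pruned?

0

After clearing the end-marker at "iiivivi", prune upward until reaching a node still needed by another word.
Every node on "iiivivi" is still needed (e.g. by "iiiviviil"), so nothing is freed.
Nodes removed: 0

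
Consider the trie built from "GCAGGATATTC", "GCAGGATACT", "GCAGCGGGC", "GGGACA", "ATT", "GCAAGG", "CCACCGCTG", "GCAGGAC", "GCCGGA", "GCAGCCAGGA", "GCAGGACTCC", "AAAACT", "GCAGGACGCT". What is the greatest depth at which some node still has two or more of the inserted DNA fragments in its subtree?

Equivalently: take the maximum, over all pairs, of their longest common prefix length.
"GCAGGATACT" and "GCAGGATATTC" agree on "GCAGGATA" (8 characters) before diverging; nothing deeper is shared.
Longest shared-prefix length: 8

8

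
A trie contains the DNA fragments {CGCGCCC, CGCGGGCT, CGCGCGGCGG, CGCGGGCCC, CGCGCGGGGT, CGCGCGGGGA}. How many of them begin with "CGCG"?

Walk to "CGCG"; the words in its subtree are exactly those with that prefix.
Matches: "CGCGCCC", "CGCGCGGCGG", "CGCGCGGGGA", "CGCGCGGGGT", "CGCGGGCCC", "CGCGGGCT"
Count: 6

6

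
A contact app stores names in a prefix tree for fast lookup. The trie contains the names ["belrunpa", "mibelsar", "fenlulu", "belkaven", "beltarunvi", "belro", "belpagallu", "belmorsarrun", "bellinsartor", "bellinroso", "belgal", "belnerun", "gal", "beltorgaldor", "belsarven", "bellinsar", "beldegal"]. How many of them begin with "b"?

Filter for entries beginning with "b":
Words under "b": beldegal, belgal, belkaven, bellinroso, bellinsar, bellinsartor, belmorsarrun, belnerun, belpagallu, belro, belrunpa, belsarven, beltarunvi, beltorgaldor
Count: 14

14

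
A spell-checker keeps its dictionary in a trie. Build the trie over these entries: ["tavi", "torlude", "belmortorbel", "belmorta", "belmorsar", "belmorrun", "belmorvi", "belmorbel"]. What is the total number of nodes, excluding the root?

34

Trie structure (* marks end of a word):
(root)
├─ b
│  └─ e
│     └─ l
│        └─ m
│           └─ o
│              └─ r
│                 ├─ b
│                 │  └─ e
│                 │     └─ l *
│                 ├─ r
│                 │  └─ u
│                 │     └─ n *
│                 ├─ s
│                 │  └─ a
│                 │     └─ r *
│                 ├─ t
│                 │  ├─ a *
│                 │  └─ o
│                 │     └─ r
│                 │        └─ b
│                 │           └─ e
│                 │              └─ l *
│                 └─ v
│                    └─ i *
└─ t
   ├─ a
   │  └─ v
   │     └─ i *
   └─ o
      └─ r
         └─ l
            └─ u
               └─ d
                  └─ e *
Counting every labelled node above: 34.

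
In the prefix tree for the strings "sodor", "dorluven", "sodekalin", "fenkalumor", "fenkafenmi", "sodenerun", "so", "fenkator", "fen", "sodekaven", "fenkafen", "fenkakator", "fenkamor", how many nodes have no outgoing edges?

10

A leaf is a node with no children — equivalently, the end of a word that is not a proper prefix of any other stored word.
Those words: "dorluven", "fenkafenmi", "fenkakator", "fenkalumor", "fenkamor", "fenkator", "sodekalin", "sodekaven", "sodenerun", "sodor"
Leaf count: 10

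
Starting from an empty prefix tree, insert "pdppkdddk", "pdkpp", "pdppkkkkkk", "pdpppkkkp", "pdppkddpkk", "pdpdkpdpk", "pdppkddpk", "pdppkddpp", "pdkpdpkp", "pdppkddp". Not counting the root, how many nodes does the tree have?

Count nodes per top-level branch (shared prefixes stored once):
  'p'-branch (pdkpdpkp, pdkpp, pdpdkpdpk, pdppkdddk, pdppkddp, pdppkddpk, pdppkddpkk, pdppkddpp, pdppkkkkkk, pdpppkkkp): 36 nodes
Sum: 36

36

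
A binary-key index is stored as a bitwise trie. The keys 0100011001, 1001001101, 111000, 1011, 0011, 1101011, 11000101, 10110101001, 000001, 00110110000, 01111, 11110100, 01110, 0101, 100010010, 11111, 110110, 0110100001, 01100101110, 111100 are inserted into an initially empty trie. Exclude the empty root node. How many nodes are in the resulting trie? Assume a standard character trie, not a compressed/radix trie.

92

Count nodes per top-level branch (shared prefixes stored once):
  '0'-branch (000001, 0011, 00110110000, 0100011001, 0101, 01100101110, 0110100001, 01110, 01111): 43 nodes
  '1'-branch (100010010, 1001001101, 1011, 10110101001, 11000101, 1101011, 110110, 111000, 111100, 11110100, 11111): 49 nodes
Sum: 92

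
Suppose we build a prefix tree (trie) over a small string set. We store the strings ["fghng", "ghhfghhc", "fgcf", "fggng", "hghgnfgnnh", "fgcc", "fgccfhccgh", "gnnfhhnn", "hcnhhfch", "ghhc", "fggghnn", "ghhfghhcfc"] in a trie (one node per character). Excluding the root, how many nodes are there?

Insert word by word; a character creates a node only if that edge doesn't already exist:
  "fghng" → 5 new (f, g, h, n, g)
  "ghhfghhc" → 8 new (g, h, h, f, g, h, h, c)
  "fgcf" → prefix "fg" already present; 2 new (c, f)
  "fggng" → prefix "fg" already present; 3 new (g, n, g)
  "hghgnfgnnh" → 10 new (h, g, h, g, n, f, g, n, n, h)
  "fgcc" → prefix "fgc" already present; 1 new (c)
  "fgccfhccgh" → prefix "fgcc" already present; 6 new (f, h, c, c, g, h)
  "gnnfhhnn" → prefix "g" already present; 7 new (n, n, f, h, h, n, n)
  "hcnhhfch" → prefix "h" already present; 7 new (c, n, h, h, f, c, h)
  "ghhc" → prefix "ghh" already present; 1 new (c)
  "fggghnn" → prefix "fgg" already present; 4 new (g, h, n, n)
  "ghhfghhcfc" → prefix "ghhfghhc" already present; 2 new (f, c)
Total nodes = 5 + 8 + 2 + 3 + 10 + 1 + 6 + 7 + 7 + 1 + 4 + 2 = 56

56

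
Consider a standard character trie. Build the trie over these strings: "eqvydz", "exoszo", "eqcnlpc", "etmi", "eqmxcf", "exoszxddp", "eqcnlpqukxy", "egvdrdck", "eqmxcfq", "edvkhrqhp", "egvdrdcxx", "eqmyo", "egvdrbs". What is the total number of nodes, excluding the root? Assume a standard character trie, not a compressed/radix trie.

54

Count nodes per top-level branch (shared prefixes stored once):
  'e'-branch (edvkhrqhp, egvdrbs, egvdrdck, egvdrdcxx, eqcnlpc, eqcnlpqukxy, eqmxcf, eqmxcfq, eqmyo, eqvydz, etmi, exoszo, exoszxddp): 54 nodes
Sum: 54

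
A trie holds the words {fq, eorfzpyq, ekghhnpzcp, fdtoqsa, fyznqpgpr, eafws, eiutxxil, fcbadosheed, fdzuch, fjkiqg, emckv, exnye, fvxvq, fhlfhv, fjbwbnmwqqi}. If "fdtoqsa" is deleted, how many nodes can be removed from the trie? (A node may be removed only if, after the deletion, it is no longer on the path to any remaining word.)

5

A node on "fdtoqsa"'s path can go only if nothing else ends at it or branches off below it.
The suffix "toqsa" (5 nodes) is used only by "fdtoqsa"; the node for "fd" still has the child "z", so pruning stops there.
Nodes removed: 5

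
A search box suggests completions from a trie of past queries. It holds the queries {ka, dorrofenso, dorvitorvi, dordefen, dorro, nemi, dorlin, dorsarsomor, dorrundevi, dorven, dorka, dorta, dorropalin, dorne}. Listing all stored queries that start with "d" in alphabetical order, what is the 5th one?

dorro

DFS of the "d" subtree visits, in order: "dordefen", "dorka", "dorlin", "dorne", "dorro", "dorrofenso", "dorropalin", "dorrundevi", "dorsarsomor", "dorta", "dorven", "dorvitorvi"
Position 5: dorro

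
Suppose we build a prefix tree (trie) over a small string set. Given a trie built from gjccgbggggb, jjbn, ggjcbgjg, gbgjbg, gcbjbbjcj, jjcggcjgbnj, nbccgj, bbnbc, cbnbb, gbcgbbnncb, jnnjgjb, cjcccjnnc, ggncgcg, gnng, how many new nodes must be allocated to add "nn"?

Walking "nn" from the root, the first 1 characters ("n") follow existing edges; "n" is the first miss.
Each of the 1 remaining characters creates one node.

1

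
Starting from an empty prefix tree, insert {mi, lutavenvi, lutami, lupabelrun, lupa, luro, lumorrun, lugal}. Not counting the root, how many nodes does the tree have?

32

Count nodes per top-level branch (shared prefixes stored once):
  'l'-branch (lugal, lumorrun, lupa, lupabelrun, luro, lutami, lutavenvi): 30 nodes
  'm'-branch (mi): 2 nodes
Sum: 32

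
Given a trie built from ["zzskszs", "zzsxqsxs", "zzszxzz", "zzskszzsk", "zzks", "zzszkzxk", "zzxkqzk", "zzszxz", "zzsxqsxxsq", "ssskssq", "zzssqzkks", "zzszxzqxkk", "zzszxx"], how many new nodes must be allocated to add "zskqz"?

Walking "zskqz" from the root, the first 1 characters ("z") follow existing edges; "s" is the first miss.
So 5 − 1 = 4 new nodes.

4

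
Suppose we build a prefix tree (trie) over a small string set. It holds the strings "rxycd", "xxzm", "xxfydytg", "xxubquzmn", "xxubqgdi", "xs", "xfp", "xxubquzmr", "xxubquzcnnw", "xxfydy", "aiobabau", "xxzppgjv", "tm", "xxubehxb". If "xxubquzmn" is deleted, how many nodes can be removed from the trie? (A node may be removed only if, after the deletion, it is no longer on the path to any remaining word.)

Walk "xxubquzmn" from the leaf back toward the root, removing each node that no remaining word uses.
The suffix "n" (1 node) is used only by "xxubquzmn"; the node for "xxubquzm" still has the child "r", so pruning stops there.
Nodes removed: 1

1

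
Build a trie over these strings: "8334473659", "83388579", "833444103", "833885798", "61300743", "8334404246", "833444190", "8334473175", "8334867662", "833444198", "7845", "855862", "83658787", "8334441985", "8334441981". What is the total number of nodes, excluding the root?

62

For each word, the new-node count is its length minus the longest prefix already in the trie:
  "8334473659" → 10 new (8, 3, 3, 4, 4, 7, 3, 6, 5, 9)
  "83388579" → prefix "833" already present; 5 new (8, 8, 5, 7, 9)
  "833444103" → prefix "83344" already present; 4 new (4, 1, 0, 3)
  "833885798" → prefix "83388579" already present; 1 new (8)
  "61300743" → 8 new (6, 1, 3, 0, 0, 7, 4, 3)
  "8334404246" → prefix "83344" already present; 5 new (0, 4, 2, 4, 6)
  "833444190" → prefix "8334441" already present; 2 new (9, 0)
  "8334473175" → prefix "8334473" already present; 3 new (1, 7, 5)
  "8334867662" → prefix "8334" already present; 6 new (8, 6, 7, 6, 6, 2)
  "833444198" → prefix "83344419" already present; 1 new (8)
  "7845" → 4 new (7, 8, 4, 5)
  "855862" → prefix "8" already present; 5 new (5, 5, 8, 6, 2)
  "83658787" → prefix "83" already present; 6 new (6, 5, 8, 7, 8, 7)
  "8334441985" → prefix "833444198" already present; 1 new (5)
  "8334441981" → prefix "833444198" already present; 1 new (1)
Total nodes = 10 + 5 + 4 + 1 + 8 + 5 + 2 + 3 + 6 + 1 + 4 + 5 + 6 + 1 + 1 = 62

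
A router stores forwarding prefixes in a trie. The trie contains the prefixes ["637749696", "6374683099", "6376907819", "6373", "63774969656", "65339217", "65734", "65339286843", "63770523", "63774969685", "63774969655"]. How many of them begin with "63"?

8

Traverse to the node for "63", then collect every word in that subtree.
Matches: "6373", "6374683099", "6376907819", "63770523", "637749696", "63774969655", "63774969656", "63774969685"
Count: 8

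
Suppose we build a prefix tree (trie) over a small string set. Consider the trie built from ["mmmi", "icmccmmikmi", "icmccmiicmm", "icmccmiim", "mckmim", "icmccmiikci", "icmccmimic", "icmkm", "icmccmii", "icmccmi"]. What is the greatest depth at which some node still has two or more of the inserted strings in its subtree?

Look for the deepest trie node that still has at least two words in its subtree.
e.g. "icmccmii" and "icmccmiicmm" share the prefix "icmccmii" of length 8; no pair shares a longer one.
Longest shared-prefix length: 8

8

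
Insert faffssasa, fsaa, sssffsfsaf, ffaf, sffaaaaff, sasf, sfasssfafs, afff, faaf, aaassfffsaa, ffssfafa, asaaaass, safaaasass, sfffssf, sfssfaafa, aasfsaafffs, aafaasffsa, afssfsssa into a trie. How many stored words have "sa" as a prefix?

Walk to "sa"; the words in its subtree are exactly those with that prefix.
Words under "sa": safaaasass, sasf
Count: 2

2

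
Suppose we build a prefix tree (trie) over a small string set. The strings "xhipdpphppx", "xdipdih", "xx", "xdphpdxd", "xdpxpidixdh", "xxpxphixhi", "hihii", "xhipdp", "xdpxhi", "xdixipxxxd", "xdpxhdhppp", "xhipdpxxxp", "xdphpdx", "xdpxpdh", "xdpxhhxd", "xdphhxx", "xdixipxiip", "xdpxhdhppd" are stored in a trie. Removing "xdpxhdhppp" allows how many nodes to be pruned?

1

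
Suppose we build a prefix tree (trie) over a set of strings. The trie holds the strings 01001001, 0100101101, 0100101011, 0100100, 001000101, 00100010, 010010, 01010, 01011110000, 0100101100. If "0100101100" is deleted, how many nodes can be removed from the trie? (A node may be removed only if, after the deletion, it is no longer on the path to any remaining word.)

A node on "0100101100"'s path can go only if nothing else ends at it or branches off below it.
The suffix "0" (1 node) is used only by "0100101100"; the node for "010010110" still has the child "1", so pruning stops there.
Nodes removed: 1

1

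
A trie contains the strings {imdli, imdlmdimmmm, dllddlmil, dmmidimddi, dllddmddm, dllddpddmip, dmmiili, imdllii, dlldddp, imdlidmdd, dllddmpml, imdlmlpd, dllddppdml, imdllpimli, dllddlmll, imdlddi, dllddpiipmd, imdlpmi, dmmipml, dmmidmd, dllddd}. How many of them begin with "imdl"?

8

Filter for entries beginning with "imdl":
Matches: "imdlddi", "imdli", "imdlidmdd", "imdllii", "imdllpimli", "imdlmdimmmm", "imdlmlpd", "imdlpmi"
Count: 8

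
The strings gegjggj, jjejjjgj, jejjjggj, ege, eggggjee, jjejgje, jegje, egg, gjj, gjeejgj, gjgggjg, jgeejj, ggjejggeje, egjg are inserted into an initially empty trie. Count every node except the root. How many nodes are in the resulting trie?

65

Count nodes per top-level branch (shared prefixes stored once):
  'e'-branch (ege, egg, eggggjee, egjg): 11 nodes
  'g'-branch (gegjggj, ggjejggeje, gjeejgj, gjgggjg, gjj): 28 nodes
  'j'-branch (jegje, jejjjggj, jgeejj, jjejgje, jjejjjgj): 26 nodes
Sum: 65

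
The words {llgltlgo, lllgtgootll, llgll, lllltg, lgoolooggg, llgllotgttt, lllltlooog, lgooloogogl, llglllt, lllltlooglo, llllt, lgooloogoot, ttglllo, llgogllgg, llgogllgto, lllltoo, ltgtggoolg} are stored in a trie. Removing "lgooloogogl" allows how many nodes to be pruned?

2

After clearing the end-marker at "lgooloogogl", prune upward until reaching a node still needed by another word.
The suffix "gl" (2 nodes) is used only by "lgooloogogl"; the node for "lgooloogo" still has the child "o", so pruning stops there.
Nodes removed: 2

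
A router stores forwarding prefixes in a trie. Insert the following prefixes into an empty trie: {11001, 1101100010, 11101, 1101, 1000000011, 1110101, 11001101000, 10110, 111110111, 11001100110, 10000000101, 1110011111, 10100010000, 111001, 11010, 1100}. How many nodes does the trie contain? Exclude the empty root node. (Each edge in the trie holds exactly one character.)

For each word, the new-node count is its length minus the longest prefix already in the trie:
  "11001" → 5 new (1, 1, 0, 0, 1)
  "1101100010" → prefix "110" already present; 7 new (1, 1, 0, 0, 0, 1, 0)
  "11101" → prefix "11" already present; 3 new (1, 0, 1)
  "1101" → prefix "1101" already present; 0 new (none)
  "1000000011" → prefix "1" already present; 9 new (0, 0, 0, 0, 0, 0, 0, 1, 1)
  "1110101" → prefix "11101" already present; 2 new (0, 1)
  "11001101000" → prefix "11001" already present; 6 new (1, 0, 1, 0, 0, 0)
  "10110" → prefix "10" already present; 3 new (1, 1, 0)
  "111110111" → prefix "111" already present; 6 new (1, 1, 0, 1, 1, 1)
  "11001100110" → prefix "1100110" already present; 4 new (0, 1, 1, 0)
  "10000000101" → prefix "100000001" already present; 2 new (0, 1)
  "1110011111" → prefix "1110" already present; 6 new (0, 1, 1, 1, 1, 1)
  "10100010000" → prefix "101" already present; 8 new (0, 0, 0, 1, 0, 0, 0, 0)
  "111001" → prefix "111001" already present; 0 new (none)
  "11010" → prefix "1101" already present; 1 new (0)
  "1100" → prefix "1100" already present; 0 new (none)
Total nodes = 5 + 7 + 3 + 0 + 9 + 2 + 6 + 3 + 6 + 4 + 2 + 6 + 8 + 0 + 1 + 0 = 62

62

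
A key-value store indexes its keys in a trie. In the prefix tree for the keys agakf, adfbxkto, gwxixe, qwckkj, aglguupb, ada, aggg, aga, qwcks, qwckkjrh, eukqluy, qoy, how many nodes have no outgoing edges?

A leaf is a node with no children — equivalently, the end of a word that is not a proper prefix of any other stored word.
Those words: "ada", "adfbxkto", "agakf", "aggg", "aglguupb", "eukqluy", "gwxixe", "qoy", "qwckkjrh", "qwcks"
Leaf count: 10

10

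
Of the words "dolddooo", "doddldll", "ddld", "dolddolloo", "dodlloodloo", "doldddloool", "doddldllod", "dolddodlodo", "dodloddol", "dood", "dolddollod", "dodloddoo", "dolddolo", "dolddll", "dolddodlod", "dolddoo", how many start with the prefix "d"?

Traverse to the node for "d", then collect every word in that subtree.
Matches: "ddld", "doddldll", "doddldllod", "dodlloodloo", "dodloddol", "dodloddoo", "doldddloool", "dolddll", "dolddodlod", "dolddodlodo", "dolddollod", "dolddolloo", "dolddolo", "dolddoo", "dolddooo", "dood"
Count: 16

16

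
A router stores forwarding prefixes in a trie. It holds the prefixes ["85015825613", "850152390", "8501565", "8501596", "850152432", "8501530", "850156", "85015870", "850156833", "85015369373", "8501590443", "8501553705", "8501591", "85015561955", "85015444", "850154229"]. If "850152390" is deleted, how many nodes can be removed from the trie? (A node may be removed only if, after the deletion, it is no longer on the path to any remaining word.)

A node on "850152390"'s path can go only if nothing else ends at it or branches off below it.
The suffix "390" (3 nodes) is used only by "850152390"; the node for "850152" still has the child "4", so pruning stops there.
Nodes removed: 3

3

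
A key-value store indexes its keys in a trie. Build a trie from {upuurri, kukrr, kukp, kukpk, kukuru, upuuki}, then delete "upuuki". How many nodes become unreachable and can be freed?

A node on "upuuki"'s path can go only if nothing else ends at it or branches off below it.
The suffix "ki" (2 nodes) is used only by "upuuki"; the node for "upuu" still has the child "r", so pruning stops there.
Nodes removed: 2

2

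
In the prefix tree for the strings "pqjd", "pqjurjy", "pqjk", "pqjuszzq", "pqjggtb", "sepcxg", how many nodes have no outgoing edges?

Leaves are exactly the stored words that no other stored word extends.
Those words: "pqjd", "pqjggtb", "pqjk", "pqjurjy", "pqjuszzq", "sepcxg"
Leaf count: 6

6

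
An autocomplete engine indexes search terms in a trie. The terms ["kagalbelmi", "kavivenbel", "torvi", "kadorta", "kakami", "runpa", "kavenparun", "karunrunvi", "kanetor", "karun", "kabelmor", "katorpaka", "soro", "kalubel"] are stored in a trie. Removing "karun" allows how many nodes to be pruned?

After clearing the end-marker at "karun", prune upward until reaching a node still needed by another word.
Every node on "karun" is still needed (e.g. by "karunrunvi"), so nothing is freed.
Nodes removed: 0

0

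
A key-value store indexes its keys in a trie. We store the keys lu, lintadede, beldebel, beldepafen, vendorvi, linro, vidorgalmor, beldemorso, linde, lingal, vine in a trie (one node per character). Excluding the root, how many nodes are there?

Insert word by word; a character creates a node only if that edge doesn't already exist:
  "lu" → 2 new (l, u)
  "lintadede" → prefix "l" already present; 8 new (i, n, t, a, d, e, d, e)
  "beldebel" → 8 new (b, e, l, d, e, b, e, l)
  "beldepafen" → prefix "belde" already present; 5 new (p, a, f, e, n)
  "vendorvi" → 8 new (v, e, n, d, o, r, v, i)
  "linro" → prefix "lin" already present; 2 new (r, o)
  "vidorgalmor" → prefix "v" already present; 10 new (i, d, o, r, g, a, l, m, o, r)
  "beldemorso" → prefix "belde" already present; 5 new (m, o, r, s, o)
  "linde" → prefix "lin" already present; 2 new (d, e)
  "lingal" → prefix "lin" already present; 3 new (g, a, l)
  "vine" → prefix "vi" already present; 2 new (n, e)
Total nodes = 2 + 8 + 8 + 5 + 8 + 2 + 10 + 5 + 2 + 3 + 2 = 55

55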